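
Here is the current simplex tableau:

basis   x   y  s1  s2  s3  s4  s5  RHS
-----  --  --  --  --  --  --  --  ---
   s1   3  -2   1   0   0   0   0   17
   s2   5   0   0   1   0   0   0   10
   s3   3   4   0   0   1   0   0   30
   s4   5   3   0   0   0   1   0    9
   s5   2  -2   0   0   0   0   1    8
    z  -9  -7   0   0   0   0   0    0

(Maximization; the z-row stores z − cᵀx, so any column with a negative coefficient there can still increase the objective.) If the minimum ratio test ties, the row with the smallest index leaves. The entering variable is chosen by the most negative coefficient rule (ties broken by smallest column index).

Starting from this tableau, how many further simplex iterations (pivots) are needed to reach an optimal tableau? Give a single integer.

2

pivot: x in, s4 out → z = 81/5
pivot: y in, x out → z = 21
No improving column remains; optimal.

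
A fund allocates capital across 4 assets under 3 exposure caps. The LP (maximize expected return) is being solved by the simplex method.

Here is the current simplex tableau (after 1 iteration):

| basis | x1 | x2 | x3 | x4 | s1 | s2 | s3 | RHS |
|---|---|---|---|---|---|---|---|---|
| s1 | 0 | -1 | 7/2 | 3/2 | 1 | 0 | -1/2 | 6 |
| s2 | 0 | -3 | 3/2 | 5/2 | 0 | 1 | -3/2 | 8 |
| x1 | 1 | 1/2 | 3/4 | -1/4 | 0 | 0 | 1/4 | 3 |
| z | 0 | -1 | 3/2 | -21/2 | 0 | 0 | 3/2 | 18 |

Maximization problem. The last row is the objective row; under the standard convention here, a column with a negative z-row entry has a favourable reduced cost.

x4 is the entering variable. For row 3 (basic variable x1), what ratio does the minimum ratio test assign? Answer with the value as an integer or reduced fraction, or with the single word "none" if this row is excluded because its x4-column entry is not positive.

The x4 entry in row 3 is -1/4 ≤ 0, so this row gives no ratio.

none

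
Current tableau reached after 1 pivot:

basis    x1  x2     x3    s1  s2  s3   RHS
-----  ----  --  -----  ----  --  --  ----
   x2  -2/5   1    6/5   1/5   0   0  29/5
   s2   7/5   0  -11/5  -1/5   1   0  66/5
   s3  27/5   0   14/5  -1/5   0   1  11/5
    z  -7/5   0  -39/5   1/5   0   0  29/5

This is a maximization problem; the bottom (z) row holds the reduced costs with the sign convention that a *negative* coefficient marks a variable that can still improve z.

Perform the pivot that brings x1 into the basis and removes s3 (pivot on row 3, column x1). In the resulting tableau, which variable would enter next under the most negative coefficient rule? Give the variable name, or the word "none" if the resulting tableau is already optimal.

x3

Pivot element 27/5. New z-row = old z-row − (-7/5)·(row 3/(27/5)).
Updated z-row coefficients: x1: 0, x2: 0, x3: -191/27, s1: 4/27, s2: 0, s3: 7/27.
The most negative is -191/27 in column x3, so x3 would enter next.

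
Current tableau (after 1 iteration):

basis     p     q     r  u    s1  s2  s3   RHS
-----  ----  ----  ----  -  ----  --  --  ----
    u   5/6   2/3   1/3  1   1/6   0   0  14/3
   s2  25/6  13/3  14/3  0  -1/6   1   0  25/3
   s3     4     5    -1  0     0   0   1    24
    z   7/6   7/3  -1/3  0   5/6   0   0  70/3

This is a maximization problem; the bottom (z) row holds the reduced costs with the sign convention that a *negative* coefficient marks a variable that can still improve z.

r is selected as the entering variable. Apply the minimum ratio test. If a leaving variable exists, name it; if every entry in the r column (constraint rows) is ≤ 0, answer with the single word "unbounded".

Ratios: row 1 (u): (14/3)/(1/3) = 14; row 2 (s2): (25/3)/(14/3) = 25/14; row 3 (s3): entry -1 ≤ 0, skip.
Minimum ratio is in the s2 row, so s2 leaves.

s2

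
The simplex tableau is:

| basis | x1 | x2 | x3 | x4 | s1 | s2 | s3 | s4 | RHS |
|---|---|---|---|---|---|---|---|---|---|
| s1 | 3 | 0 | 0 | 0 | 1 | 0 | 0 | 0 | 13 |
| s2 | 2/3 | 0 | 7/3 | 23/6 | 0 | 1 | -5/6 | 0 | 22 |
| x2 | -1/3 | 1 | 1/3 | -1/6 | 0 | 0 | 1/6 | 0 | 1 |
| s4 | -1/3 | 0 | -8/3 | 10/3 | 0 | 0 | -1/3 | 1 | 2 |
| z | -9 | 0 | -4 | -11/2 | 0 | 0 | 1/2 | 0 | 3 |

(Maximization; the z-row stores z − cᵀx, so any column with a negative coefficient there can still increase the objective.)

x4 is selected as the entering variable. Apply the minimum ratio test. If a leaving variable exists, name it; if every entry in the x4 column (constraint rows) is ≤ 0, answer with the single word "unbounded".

s4

Ratios: row 1 (s1): entry 0 ≤ 0, skip; row 2 (s2): 22/(23/6) = 132/23; row 3 (x2): entry -1/6 ≤ 0, skip; row 4 (s4): 2/(10/3) = 3/5.
Minimum ratio is in the s4 row, so s4 leaves.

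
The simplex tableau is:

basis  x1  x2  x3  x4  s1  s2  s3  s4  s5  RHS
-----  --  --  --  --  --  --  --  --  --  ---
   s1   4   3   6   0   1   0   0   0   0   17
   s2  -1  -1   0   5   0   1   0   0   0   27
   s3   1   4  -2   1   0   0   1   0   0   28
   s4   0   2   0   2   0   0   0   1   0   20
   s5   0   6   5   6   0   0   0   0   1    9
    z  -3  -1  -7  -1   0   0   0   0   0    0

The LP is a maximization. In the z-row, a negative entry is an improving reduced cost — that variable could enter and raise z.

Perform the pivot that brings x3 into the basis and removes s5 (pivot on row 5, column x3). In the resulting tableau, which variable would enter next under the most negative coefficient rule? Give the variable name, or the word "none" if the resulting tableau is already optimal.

x1

Pivot element 5. New z-row = old z-row − (-7)·(row 5/5).
Updated z-row coefficients: x1: -3, x2: 37/5, x3: 0, x4: 37/5, s1: 0, s2: 0, s3: 0, s4: 0, s5: 7/5.
The most negative is -3 in column x1, so x1 would enter next.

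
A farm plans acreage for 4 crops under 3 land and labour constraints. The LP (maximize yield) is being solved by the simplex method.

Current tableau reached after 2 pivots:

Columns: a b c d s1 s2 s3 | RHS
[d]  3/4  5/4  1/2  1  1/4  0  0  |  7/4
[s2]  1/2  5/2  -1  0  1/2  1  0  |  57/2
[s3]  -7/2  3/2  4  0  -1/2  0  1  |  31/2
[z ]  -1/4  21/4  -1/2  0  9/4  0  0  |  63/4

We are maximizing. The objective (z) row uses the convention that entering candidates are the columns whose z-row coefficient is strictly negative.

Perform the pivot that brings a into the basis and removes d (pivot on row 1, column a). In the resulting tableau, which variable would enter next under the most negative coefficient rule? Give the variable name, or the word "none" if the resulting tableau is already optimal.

Pivot element 3/4. New z-row = old z-row − (-1/4)·(row 1/(3/4)).
Updated z-row coefficients: a: 0, b: 17/3, c: -1/3, d: 1/3, s1: 7/3, s2: 0, s3: 0.
The most negative is -1/3 in column c, so c would enter next.

c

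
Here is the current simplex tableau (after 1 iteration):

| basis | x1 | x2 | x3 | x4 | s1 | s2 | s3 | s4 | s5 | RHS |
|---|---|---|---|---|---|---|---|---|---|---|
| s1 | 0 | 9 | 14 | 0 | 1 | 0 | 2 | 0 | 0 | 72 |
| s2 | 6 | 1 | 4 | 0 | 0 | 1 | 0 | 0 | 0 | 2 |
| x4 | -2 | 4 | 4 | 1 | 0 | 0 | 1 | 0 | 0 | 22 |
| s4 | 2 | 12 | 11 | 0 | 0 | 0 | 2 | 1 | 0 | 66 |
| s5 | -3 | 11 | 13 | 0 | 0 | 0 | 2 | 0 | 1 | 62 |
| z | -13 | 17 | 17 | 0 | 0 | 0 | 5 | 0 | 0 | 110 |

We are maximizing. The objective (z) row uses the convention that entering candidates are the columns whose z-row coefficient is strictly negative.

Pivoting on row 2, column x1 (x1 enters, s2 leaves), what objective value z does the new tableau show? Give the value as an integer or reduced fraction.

343/3

Minimum ratio for x1: 2/6 = 1/3.
z changes by −(z-row coeff of x1)·ratio = −(-13)·(1/3) = 13/3.
New z = 110 + (13/3) = 343/3.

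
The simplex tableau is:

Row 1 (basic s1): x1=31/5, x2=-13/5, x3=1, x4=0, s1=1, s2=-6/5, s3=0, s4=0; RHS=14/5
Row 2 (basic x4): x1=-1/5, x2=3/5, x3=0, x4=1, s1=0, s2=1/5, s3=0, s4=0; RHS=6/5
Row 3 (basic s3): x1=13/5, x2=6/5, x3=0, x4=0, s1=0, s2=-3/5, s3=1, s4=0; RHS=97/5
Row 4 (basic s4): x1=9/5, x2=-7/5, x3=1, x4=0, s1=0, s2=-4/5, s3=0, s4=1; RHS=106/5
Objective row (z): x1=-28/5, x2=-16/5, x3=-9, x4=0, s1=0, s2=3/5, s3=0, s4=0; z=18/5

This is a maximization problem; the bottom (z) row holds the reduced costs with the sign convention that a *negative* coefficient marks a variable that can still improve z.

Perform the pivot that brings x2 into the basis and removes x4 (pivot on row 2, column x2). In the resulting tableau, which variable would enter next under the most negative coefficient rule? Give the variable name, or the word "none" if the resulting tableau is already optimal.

Pivot element 3/5. New z-row = old z-row − (-16/5)·(row 2/(3/5)).
Updated z-row coefficients: x1: -20/3, x2: 0, x3: -9, x4: 16/3, s1: 0, s2: 5/3, s3: 0, s4: 0.
The most negative is -9 in column x3, so x3 would enter next.

x3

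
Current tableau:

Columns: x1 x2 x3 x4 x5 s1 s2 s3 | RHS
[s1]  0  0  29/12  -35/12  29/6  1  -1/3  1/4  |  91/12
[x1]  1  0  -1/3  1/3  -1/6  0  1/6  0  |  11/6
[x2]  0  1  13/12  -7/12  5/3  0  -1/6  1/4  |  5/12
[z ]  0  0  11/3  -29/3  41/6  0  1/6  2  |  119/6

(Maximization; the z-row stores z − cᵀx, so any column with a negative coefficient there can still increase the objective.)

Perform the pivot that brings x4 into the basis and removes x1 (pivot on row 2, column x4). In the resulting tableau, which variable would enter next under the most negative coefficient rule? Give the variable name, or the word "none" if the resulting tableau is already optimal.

x3

Pivot element 1/3. New z-row = old z-row − (-29/3)·(row 2/(1/3)).
Updated z-row coefficients: x1: 29, x2: 0, x3: -6, x4: 0, x5: 2, s1: 0, s2: 5, s3: 2.
The most negative is -6 in column x3, so x3 would enter next.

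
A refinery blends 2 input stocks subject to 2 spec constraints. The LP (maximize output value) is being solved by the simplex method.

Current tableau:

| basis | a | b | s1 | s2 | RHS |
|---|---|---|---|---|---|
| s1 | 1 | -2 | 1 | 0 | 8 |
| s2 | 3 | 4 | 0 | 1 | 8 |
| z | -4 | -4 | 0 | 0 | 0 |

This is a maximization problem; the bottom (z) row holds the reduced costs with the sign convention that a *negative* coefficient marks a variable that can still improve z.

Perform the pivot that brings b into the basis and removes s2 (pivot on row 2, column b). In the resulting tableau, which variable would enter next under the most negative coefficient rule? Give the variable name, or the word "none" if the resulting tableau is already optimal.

Pivot element 4. New z-row = old z-row − (-4)·(row 2/4).
Updated z-row coefficients: a: -1, b: 0, s1: 0, s2: 1.
The most negative is -1 in column a, so a would enter next.

a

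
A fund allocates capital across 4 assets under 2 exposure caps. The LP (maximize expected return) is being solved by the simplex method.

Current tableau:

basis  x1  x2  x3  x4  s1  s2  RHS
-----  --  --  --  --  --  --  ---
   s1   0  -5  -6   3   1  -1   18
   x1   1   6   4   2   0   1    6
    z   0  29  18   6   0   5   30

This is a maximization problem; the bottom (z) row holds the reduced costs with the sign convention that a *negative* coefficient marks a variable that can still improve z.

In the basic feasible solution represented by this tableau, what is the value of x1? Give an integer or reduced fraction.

x1 is basic (row 2); its value is the RHS of that row: 6.

6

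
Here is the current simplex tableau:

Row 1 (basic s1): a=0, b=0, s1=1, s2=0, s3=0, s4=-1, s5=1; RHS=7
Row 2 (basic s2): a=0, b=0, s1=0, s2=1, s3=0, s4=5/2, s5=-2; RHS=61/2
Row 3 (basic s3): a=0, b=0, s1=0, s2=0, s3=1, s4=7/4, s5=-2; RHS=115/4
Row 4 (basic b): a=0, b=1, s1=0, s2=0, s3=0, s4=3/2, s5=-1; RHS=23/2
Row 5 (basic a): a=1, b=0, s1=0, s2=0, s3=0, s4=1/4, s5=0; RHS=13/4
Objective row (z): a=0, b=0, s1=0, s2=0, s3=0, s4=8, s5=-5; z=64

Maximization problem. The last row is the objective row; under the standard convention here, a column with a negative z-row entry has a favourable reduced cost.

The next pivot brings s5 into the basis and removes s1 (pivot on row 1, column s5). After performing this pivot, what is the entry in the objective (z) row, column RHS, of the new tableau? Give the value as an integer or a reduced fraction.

Pivot element is row 1, column s5: 1.
Normalize row 1: new (row 1, RHS) = 7/1 = 7.
z-row ← z-row − (-5)·(new row 1): 64 − (-5)·7 = 99.

99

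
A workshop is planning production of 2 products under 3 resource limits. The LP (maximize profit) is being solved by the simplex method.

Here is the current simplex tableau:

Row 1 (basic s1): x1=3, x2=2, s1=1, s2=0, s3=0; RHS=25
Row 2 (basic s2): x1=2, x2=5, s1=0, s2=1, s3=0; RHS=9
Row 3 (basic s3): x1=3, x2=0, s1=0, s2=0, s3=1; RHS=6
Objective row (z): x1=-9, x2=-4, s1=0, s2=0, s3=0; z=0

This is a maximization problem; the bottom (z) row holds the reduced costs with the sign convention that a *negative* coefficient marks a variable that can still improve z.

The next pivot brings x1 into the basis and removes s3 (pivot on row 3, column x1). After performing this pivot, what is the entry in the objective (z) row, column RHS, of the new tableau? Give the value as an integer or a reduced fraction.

Pivot element is row 3, column x1: 3.
Normalize row 3: new (row 3, RHS) = 6/3 = 2.
z-row ← z-row − (-9)·(new row 3): 0 − (-9)·2 = 18.

18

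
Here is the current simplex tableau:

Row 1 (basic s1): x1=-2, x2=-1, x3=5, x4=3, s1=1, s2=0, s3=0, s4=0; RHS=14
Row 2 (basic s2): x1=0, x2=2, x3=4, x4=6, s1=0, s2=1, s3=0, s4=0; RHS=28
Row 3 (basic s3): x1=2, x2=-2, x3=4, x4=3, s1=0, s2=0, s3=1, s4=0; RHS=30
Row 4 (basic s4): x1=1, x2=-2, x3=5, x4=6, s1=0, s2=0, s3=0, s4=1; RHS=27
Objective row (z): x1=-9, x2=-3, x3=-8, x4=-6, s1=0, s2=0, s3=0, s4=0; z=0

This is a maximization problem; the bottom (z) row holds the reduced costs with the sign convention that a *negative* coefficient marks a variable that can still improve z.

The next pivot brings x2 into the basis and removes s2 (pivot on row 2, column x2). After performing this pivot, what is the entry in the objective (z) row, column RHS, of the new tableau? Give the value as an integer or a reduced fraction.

Pivot element is row 2, column x2: 2.
Normalize row 2: new (row 2, RHS) = 28/2 = 14.
z-row ← z-row − (-3)·(new row 2): 0 − (-3)·14 = 42.

42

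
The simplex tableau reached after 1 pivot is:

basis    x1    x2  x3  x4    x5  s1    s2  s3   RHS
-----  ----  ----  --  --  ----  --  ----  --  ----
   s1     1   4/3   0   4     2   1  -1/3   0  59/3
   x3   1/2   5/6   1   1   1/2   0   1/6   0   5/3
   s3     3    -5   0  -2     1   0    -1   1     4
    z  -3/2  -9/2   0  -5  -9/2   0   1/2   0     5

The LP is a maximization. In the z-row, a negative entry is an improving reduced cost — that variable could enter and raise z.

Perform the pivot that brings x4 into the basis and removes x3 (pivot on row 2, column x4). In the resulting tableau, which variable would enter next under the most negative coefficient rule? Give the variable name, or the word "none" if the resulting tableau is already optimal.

Pivot element 1. New z-row = old z-row − (-5)·(row 2/1).
Updated z-row coefficients: x1: 1, x2: -1/3, x3: 5, x4: 0, x5: -2, s1: 0, s2: 4/3, s3: 0.
The most negative is -2 in column x5, so x5 would enter next.

x5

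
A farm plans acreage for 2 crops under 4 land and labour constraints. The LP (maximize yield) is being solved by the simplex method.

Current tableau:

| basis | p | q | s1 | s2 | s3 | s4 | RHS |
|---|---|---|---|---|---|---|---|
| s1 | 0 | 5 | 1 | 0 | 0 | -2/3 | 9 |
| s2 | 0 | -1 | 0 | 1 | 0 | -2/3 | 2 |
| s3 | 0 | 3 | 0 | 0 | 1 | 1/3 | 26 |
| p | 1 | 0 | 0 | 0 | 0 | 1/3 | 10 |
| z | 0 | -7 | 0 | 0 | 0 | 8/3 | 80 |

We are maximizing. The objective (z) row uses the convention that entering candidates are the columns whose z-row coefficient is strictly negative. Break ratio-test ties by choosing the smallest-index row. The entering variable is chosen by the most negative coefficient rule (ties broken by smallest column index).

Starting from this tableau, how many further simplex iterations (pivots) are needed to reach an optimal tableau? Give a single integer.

pivot: q in, s1 out → z = 463/5
No improving column remains; optimal.

1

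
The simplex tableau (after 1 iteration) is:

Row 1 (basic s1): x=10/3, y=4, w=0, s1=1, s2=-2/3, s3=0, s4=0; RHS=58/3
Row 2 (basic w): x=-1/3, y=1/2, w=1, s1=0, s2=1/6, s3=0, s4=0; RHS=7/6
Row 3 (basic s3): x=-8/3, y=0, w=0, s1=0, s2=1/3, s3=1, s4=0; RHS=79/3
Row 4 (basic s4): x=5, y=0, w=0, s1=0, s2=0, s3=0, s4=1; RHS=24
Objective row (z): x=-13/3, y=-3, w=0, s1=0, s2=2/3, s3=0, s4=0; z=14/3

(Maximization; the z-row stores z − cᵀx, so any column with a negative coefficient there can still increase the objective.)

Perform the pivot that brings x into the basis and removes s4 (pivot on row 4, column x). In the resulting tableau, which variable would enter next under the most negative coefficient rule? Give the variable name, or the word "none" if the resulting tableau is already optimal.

Pivot element 5. New z-row = old z-row − (-13/3)·(row 4/5).
Updated z-row coefficients: x: 0, y: -3, w: 0, s1: 0, s2: 2/3, s3: 0, s4: 13/15.
The most negative is -3 in column y, so y would enter next.

y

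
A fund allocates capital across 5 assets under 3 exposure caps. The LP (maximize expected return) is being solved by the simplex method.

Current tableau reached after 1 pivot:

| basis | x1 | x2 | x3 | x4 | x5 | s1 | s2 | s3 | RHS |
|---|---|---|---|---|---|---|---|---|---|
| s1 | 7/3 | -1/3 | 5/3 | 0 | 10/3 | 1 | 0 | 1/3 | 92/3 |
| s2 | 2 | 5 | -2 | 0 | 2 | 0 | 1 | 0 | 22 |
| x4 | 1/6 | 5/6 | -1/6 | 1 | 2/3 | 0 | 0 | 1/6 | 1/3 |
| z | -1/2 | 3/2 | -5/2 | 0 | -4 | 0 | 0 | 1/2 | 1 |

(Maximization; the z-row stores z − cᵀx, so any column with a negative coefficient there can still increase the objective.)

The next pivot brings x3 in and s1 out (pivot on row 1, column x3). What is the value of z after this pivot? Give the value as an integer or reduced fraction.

47

Minimum ratio for x3: (92/3)/(5/3) = 92/5.
z changes by −(z-row coeff of x3)·ratio = −(-5/2)·(92/5) = 46.
New z = 1 + 46 = 47.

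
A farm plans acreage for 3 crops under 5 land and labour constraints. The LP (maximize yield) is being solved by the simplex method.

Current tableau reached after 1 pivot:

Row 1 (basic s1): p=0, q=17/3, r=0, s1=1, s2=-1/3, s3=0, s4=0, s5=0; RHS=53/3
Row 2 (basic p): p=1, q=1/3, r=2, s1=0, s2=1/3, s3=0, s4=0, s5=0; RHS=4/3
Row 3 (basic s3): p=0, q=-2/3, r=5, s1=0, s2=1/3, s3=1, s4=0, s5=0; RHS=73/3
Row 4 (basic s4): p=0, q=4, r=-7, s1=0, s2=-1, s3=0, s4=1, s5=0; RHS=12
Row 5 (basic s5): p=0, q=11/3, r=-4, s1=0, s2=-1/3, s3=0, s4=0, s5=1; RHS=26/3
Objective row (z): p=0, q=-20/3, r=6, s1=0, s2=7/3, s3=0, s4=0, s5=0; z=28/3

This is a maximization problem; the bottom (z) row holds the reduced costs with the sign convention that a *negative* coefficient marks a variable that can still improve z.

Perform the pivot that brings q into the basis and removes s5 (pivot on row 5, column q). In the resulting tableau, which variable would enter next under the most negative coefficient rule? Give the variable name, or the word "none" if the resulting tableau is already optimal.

r

Pivot element 11/3. New z-row = old z-row − (-20/3)·(row 5/(11/3)).
Updated z-row coefficients: p: 0, q: 0, r: -14/11, s1: 0, s2: 19/11, s3: 0, s4: 0, s5: 20/11.
The most negative is -14/11 in column r, so r would enter next.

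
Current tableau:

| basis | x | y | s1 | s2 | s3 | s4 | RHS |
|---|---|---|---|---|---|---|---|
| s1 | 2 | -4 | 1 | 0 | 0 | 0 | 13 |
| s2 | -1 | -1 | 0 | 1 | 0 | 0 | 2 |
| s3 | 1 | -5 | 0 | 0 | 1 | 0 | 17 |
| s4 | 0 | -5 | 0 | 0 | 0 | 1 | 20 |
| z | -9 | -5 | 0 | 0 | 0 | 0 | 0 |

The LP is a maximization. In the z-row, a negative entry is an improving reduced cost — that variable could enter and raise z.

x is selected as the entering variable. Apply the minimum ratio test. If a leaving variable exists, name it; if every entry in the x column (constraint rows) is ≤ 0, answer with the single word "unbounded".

s1

Ratios: row 1 (s1): 13/2 = 13/2; row 2 (s2): entry -1 ≤ 0, skip; row 3 (s3): 17/1 = 17; row 4 (s4): entry 0 ≤ 0, skip.
Minimum ratio is in the s1 row, so s1 leaves.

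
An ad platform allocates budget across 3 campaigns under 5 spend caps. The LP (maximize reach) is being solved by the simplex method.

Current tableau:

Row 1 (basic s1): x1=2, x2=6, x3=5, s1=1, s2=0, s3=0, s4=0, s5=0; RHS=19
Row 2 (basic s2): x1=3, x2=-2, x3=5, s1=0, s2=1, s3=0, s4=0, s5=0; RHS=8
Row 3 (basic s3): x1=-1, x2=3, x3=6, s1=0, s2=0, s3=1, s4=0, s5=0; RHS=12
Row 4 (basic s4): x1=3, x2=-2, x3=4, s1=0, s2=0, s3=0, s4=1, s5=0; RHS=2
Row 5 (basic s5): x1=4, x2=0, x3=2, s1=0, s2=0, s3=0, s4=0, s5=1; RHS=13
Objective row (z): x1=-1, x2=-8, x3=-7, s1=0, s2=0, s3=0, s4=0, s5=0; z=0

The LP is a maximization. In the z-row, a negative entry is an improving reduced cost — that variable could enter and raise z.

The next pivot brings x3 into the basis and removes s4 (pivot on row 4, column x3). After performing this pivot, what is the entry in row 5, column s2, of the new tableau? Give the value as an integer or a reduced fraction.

Pivot element is row 4, column x3: 4.
Normalize row 4: new (row 4, s2) = 0/4 = 0.
row 5 ← row 5 − 2·(new row 4): 0 − 2·0 = 0.

0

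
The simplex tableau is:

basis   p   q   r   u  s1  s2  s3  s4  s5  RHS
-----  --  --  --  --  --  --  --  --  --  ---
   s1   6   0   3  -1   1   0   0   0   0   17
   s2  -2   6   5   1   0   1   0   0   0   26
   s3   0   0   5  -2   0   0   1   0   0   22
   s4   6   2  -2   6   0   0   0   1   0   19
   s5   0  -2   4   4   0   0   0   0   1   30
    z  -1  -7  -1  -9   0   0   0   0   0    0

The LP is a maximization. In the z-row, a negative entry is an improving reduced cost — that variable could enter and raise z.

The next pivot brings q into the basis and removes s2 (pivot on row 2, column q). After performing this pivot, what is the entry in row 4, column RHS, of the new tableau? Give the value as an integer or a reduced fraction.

Pivot element is row 2, column q: 6.
Normalize row 2: new (row 2, RHS) = 26/6 = 13/3.
row 4 ← row 4 − 2·(new row 2): 19 − 2·(13/3) = 31/3.

31/3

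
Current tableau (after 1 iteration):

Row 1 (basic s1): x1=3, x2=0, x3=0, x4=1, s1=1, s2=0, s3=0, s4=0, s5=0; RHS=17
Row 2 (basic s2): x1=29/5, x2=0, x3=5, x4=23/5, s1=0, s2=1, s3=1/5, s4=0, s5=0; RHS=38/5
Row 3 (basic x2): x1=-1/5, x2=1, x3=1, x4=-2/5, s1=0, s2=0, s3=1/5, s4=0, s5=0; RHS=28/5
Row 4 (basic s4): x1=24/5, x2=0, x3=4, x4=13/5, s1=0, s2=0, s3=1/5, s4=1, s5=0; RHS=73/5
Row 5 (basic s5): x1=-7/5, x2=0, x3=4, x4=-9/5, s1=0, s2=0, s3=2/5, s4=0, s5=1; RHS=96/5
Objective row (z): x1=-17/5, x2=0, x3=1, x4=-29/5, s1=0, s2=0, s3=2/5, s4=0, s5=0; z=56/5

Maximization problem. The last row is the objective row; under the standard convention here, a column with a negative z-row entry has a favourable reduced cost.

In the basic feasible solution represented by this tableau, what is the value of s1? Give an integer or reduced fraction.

17

s1 is basic (row 1); its value is the RHS of that row: 17.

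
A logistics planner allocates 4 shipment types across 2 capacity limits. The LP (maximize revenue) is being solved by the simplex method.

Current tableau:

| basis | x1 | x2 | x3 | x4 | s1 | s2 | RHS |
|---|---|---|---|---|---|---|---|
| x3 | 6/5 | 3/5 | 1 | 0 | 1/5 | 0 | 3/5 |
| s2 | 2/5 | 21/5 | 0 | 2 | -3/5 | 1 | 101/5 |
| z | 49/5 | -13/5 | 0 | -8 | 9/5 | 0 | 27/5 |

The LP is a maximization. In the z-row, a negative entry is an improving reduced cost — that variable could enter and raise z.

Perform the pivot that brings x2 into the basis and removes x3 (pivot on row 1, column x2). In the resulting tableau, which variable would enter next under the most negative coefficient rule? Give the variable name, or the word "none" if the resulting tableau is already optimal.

Pivot element 3/5. New z-row = old z-row − (-13/5)·(row 1/(3/5)).
Updated z-row coefficients: x1: 15, x2: 0, x3: 13/3, x4: -8, s1: 8/3, s2: 0.
The most negative is -8 in column x4, so x4 would enter next.

x4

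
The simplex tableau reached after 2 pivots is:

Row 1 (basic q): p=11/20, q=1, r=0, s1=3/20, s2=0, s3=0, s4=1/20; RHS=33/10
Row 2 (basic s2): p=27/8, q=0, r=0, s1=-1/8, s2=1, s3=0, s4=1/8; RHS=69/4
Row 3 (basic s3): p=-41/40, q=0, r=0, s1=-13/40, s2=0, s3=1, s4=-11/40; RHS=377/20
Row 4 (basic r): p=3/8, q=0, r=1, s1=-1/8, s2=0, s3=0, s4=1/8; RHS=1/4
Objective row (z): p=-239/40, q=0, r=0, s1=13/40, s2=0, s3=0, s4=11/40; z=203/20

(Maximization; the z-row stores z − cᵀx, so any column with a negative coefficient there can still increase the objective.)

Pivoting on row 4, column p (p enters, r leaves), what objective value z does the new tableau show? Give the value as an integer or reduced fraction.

212/15

Minimum ratio for p: (1/4)/(3/8) = 2/3.
z changes by −(z-row coeff of p)·ratio = −(-239/40)·(2/3) = 239/60.
New z = 203/20 + (239/60) = 212/15.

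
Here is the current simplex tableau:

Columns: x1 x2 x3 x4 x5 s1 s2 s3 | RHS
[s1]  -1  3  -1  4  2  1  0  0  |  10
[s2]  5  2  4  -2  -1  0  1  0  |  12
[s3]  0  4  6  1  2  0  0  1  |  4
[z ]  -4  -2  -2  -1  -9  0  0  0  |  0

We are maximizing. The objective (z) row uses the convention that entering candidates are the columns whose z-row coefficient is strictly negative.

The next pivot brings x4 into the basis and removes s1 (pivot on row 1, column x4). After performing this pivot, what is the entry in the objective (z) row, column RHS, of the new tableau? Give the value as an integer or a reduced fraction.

Pivot element is row 1, column x4: 4.
Normalize row 1: new (row 1, RHS) = 10/4 = 5/2.
z-row ← z-row − (-1)·(new row 1): 0 − (-1)·(5/2) = 5/2.

5/2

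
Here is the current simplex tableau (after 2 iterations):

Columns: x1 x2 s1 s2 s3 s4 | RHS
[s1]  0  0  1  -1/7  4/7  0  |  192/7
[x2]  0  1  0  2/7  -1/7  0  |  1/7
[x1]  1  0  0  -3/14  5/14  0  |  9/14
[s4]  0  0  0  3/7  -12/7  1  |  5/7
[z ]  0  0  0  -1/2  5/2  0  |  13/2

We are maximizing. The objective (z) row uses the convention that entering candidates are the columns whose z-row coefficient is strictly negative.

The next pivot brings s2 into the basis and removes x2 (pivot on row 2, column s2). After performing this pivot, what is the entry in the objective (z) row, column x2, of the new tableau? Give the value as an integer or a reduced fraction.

7/4

Pivot element is row 2, column s2: 2/7.
Normalize row 2: new (row 2, x2) = 1/(2/7) = 7/2.
z-row ← z-row − (-1/2)·(new row 2): 0 − (-1/2)·(7/2) = 7/4.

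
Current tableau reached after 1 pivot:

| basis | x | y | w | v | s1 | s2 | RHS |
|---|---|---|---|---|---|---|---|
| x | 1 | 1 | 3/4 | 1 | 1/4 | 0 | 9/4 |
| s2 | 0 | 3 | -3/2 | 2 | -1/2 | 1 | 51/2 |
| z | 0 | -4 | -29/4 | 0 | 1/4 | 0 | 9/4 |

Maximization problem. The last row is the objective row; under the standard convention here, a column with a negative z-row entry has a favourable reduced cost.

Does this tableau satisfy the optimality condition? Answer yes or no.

no

Column y has objective-row coefficient -4, which is negative; an improving pivot exists, so not yet optimal.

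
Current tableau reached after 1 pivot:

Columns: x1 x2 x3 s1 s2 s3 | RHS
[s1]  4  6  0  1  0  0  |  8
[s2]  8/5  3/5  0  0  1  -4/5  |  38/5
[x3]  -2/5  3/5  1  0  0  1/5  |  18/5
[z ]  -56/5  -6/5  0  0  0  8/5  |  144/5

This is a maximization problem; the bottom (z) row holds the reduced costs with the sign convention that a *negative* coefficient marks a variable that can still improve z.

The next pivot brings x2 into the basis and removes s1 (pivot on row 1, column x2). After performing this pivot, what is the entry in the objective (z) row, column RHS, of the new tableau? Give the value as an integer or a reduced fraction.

Pivot element is row 1, column x2: 6.
Normalize row 1: new (row 1, RHS) = 8/6 = 4/3.
z-row ← z-row − (-6/5)·(new row 1): 144/5 − (-6/5)·(4/3) = 152/5.

152/5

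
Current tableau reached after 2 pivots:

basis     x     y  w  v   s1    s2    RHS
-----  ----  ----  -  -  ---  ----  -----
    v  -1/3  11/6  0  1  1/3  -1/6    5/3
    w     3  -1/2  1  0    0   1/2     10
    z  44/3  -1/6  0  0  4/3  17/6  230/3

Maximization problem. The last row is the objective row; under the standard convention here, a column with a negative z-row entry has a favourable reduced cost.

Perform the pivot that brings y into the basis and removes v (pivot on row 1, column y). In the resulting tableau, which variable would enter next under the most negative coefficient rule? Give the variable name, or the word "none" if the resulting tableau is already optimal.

Pivot element 11/6. New z-row = old z-row − (-1/6)·(row 1/(11/6)).
Updated z-row coefficients: x: 161/11, y: 0, w: 0, v: 1/11, s1: 15/11, s2: 31/11.
No coefficient is strictly negative; the tableau after this pivot is optimal.

none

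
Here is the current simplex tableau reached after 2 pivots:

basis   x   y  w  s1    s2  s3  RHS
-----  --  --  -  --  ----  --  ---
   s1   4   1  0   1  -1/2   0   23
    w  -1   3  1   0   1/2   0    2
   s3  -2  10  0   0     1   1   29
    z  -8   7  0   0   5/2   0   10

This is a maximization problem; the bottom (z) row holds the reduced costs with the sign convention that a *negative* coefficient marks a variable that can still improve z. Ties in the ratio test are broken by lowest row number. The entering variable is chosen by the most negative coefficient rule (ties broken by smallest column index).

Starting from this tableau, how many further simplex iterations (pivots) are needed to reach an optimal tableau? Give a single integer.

pivot: x in, s1 out → z = 56
No improving column remains; optimal.

1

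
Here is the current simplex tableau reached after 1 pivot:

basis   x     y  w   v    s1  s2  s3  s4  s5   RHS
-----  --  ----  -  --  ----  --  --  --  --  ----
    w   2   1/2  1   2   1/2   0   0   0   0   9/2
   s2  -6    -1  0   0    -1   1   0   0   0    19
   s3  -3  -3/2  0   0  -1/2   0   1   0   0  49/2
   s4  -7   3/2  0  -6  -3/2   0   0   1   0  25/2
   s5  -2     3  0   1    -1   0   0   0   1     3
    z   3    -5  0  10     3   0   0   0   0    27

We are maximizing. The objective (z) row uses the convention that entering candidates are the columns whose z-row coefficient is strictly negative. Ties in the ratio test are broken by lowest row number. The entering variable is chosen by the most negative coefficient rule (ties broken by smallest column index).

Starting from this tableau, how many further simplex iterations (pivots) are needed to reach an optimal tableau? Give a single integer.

pivot: y in, s5 out → z = 32
pivot: x in, w out → z = 228/7
No improving column remains; optimal.

2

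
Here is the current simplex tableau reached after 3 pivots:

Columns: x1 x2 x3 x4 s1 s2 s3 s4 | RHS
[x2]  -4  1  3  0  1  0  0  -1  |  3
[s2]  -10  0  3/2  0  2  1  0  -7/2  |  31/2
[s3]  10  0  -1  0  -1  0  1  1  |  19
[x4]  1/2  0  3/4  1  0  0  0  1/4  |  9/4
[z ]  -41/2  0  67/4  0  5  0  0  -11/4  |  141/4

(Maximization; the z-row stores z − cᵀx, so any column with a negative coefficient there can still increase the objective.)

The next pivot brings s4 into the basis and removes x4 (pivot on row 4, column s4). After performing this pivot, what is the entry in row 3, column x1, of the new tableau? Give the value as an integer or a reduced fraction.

Pivot element is row 4, column s4: 1/4.
Normalize row 4: new (row 4, x1) = (1/2)/(1/4) = 2.
row 3 ← row 3 − 1·(new row 4): 10 − 1·2 = 8.

8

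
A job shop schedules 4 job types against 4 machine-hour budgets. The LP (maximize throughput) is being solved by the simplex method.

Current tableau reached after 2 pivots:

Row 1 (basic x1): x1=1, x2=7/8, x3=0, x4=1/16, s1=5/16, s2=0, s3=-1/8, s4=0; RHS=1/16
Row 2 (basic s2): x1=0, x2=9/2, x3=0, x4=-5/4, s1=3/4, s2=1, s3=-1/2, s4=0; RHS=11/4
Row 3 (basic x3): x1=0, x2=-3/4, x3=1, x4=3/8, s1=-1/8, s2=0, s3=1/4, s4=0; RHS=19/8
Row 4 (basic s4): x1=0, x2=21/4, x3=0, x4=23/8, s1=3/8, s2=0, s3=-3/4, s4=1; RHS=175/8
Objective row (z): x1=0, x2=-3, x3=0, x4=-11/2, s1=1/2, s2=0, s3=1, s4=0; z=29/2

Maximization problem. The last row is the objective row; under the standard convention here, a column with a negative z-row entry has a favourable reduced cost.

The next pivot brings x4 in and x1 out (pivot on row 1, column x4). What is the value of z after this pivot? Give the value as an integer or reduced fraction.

Minimum ratio for x4: (1/16)/(1/16) = 1.
z changes by −(z-row coeff of x4)·ratio = −(-11/2)·1 = 11/2.
New z = 29/2 + (11/2) = 20.

20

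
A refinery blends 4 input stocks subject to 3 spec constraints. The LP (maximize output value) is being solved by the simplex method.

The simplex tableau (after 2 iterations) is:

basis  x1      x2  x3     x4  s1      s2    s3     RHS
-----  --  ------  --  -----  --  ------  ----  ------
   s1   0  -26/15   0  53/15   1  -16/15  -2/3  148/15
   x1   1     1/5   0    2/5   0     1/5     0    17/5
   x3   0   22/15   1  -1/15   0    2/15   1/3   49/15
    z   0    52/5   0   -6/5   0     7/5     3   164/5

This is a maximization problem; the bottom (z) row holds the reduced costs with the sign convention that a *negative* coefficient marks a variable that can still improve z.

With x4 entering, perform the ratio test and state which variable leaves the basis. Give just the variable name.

s1

Ratios: row 1 (s1): (148/15)/(53/15) = 148/53; row 2 (x1): (17/5)/(2/5) = 17/2; row 3 (x3): entry -1/15 ≤ 0, skip.
Minimum ratio 148/53 is in the s1 row, so s1 leaves.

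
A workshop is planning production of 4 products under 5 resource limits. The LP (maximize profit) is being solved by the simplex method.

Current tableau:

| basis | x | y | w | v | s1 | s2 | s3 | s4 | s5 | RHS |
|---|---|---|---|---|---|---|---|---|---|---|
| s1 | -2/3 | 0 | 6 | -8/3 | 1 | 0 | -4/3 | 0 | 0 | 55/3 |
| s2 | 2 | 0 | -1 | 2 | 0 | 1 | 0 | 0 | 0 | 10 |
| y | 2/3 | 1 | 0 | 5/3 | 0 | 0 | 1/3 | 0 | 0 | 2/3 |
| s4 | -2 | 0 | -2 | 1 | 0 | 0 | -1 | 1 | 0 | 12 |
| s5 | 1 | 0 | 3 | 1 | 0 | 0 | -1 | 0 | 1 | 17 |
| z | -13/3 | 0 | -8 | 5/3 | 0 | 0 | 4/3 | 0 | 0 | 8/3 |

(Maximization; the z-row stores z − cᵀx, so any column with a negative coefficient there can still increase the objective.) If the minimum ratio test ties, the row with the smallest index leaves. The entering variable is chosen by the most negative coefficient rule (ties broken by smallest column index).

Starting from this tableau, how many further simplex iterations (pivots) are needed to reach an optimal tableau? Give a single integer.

pivot: w in, s1 out → z = 244/9
pivot: x in, y out → z = 97/3
No improving column remains; optimal.

2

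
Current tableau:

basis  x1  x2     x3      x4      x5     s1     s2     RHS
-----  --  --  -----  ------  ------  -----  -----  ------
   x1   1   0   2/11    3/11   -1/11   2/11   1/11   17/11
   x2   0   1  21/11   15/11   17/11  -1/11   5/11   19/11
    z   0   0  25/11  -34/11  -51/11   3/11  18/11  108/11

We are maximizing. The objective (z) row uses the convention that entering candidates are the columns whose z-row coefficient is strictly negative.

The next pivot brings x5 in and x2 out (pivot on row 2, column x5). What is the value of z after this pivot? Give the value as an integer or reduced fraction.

Minimum ratio for x5: (19/11)/(17/11) = 19/17.
z changes by −(z-row coeff of x5)·ratio = −(-51/11)·(19/17) = 57/11.
New z = 108/11 + (57/11) = 15.

15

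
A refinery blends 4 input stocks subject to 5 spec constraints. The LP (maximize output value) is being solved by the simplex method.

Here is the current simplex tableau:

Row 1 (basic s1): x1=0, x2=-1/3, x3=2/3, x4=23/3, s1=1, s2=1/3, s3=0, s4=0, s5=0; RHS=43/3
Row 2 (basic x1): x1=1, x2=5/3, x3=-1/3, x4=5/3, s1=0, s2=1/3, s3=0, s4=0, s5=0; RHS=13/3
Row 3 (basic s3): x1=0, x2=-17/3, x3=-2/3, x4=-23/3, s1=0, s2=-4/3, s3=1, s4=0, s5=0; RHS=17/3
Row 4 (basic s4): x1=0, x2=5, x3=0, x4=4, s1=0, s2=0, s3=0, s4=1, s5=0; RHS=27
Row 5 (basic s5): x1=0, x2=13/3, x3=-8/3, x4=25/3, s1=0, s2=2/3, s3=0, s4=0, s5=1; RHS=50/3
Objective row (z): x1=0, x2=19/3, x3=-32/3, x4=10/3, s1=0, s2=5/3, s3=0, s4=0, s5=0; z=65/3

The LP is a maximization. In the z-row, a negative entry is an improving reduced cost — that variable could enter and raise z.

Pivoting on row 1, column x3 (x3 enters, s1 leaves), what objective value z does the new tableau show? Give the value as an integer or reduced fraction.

Minimum ratio for x3: (43/3)/(2/3) = 43/2.
z changes by −(z-row coeff of x3)·ratio = −(-32/3)·(43/2) = 688/3.
New z = 65/3 + (688/3) = 251.

251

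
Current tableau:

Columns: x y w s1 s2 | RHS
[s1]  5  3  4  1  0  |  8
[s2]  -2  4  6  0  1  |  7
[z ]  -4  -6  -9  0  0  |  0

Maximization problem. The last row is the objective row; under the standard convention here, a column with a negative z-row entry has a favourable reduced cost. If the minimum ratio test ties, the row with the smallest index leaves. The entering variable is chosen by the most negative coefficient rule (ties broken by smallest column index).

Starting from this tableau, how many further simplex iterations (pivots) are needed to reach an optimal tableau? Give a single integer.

pivot: w in, s2 out → z = 21/2
pivot: x in, s1 out → z = 539/38
No improving column remains; optimal.

2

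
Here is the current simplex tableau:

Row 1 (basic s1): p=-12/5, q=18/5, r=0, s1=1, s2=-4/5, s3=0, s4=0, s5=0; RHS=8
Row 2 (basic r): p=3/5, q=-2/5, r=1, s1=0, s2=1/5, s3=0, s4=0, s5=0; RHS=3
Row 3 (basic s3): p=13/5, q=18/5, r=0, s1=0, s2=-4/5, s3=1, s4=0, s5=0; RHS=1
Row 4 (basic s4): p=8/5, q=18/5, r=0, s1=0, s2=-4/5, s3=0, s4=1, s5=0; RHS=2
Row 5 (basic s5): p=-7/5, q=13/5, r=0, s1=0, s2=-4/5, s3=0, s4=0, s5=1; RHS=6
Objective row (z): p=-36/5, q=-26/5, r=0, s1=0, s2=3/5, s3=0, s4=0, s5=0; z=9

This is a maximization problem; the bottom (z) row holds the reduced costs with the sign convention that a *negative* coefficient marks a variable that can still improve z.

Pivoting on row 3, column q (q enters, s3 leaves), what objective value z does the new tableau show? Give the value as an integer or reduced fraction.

Minimum ratio for q: 1/(18/5) = 5/18.
z changes by −(z-row coeff of q)·ratio = −(-26/5)·(5/18) = 13/9.
New z = 9 + (13/9) = 94/9.

94/9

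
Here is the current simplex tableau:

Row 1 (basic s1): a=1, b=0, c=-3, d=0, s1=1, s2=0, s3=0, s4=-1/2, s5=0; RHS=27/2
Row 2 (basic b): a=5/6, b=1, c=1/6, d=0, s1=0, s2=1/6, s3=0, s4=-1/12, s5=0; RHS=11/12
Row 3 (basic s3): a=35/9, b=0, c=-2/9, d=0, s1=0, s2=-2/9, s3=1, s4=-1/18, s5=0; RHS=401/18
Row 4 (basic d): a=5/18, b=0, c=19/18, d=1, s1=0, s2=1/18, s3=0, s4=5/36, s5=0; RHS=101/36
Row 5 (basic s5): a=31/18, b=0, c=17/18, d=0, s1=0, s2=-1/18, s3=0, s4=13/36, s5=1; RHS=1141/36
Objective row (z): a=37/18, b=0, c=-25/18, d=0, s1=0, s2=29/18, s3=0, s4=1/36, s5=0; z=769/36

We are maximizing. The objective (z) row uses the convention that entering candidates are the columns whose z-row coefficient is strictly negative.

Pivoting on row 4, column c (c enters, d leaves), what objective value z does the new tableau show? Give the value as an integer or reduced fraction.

476/19

Minimum ratio for c: (101/36)/(19/18) = 101/38.
z changes by −(z-row coeff of c)·ratio = −(-25/18)·(101/38) = 2525/684.
New z = 769/36 + (2525/684) = 476/19.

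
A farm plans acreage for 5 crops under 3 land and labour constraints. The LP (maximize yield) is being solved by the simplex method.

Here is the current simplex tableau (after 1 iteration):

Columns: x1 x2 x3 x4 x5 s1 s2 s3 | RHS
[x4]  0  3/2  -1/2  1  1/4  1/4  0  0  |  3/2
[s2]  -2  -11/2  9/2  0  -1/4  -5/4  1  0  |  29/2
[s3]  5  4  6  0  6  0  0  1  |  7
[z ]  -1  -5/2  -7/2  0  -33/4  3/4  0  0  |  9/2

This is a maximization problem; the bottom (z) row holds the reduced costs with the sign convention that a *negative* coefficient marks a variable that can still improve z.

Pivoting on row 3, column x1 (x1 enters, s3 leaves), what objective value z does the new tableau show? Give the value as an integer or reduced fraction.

59/10

Minimum ratio for x1: 7/5 = 7/5.
z changes by −(z-row coeff of x1)·ratio = −(-1)·(7/5) = 7/5.
New z = 9/2 + (7/5) = 59/10.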